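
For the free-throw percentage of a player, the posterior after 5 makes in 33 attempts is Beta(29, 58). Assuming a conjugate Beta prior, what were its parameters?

Beta(24, 30)

Under Beta–binomial conjugacy the posterior parameters are (a+s, b+f).
Subtract the data counts: 29−5=24, 58−28=30.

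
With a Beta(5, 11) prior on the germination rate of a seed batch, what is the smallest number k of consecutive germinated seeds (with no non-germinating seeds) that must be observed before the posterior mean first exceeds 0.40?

After k germinated seeds and 0 non-germinating seeds the posterior is Beta(5+k, 11), with mean (5+k)/(5+11+k).
Set (5+k)/(16+k) > 0.40 and solve: k > (0.40·16 − 5)/(1 − 0.40) = 2.333.
The smallest integer exceeding 2.333 is 3, and checking k=3: (8)/(19) = 0.4211 > 0.40.

k = 3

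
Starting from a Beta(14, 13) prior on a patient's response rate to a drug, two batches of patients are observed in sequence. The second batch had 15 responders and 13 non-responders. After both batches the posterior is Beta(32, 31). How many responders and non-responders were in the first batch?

3 responders and 5 non-responders

Because Beta–binomial updating is additive in the counts, the combined data contributed (α_post−α_prior, β_post−β_prior) successes and failures.
Total across both batches: 32−14=18 responders, 31−13=18 non-responders.
Subtract the second batch: 18−15=3 responders and 18−13=5 non-responders.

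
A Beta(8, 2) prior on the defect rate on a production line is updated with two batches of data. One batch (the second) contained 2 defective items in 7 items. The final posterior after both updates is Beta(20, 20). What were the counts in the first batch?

10 defective items and 13 good items

Sequential conjugate updates are equivalent to a single update on the pooled data, so total successes = posterior α − prior α and total failures = posterior β − prior β.
Total across both batches: 20−8=12 defective items, 20−2=18 good items.
Subtract the second batch: 12−2=10 defective items and 18−5=13 good items.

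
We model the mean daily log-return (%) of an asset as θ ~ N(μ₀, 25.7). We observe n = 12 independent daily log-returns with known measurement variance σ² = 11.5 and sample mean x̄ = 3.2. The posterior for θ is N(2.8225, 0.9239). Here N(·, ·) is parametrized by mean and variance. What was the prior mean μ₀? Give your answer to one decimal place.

The posterior mean is a precision-weighted average: μ_n = (τ₀μ₀ + τ_data·x̄)/(τ₀+τ_data), with τ₀=1/σ₀² and τ_data=n/σ².
Here τ₀ = 1/25.7 = 0.038911 and τ_data = 12/11.5 = 1.043478, so τ_n = 1.082389.
Rearranging for μ₀: μ₀ = (μ_n·τ_n − τ_data·x̄)/τ₀ = (2.8225·1.082389 − 1.043478·3.2) / 0.038911 = -0.284087/0.038911 ≈ -7.3.

μ₀ = -7.3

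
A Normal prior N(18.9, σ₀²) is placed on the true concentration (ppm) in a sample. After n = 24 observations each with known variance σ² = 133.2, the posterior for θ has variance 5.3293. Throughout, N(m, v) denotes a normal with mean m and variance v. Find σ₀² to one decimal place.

σ₀² = 134.0

For the Normal–Normal model with known σ², precisions add: τ_n = τ₀ + n/σ².
So 1/σ₀² = 1/5.3293 − 24/133.2 = 0.187642 − 0.180180 = 0.007462.
Hence σ₀² = 1/0.007462 ≈ 134.0.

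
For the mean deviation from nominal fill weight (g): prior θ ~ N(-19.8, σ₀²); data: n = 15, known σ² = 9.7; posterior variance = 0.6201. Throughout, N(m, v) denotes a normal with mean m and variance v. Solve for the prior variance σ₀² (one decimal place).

Posterior precision equals prior precision plus data precision: 1/σ_n² = 1/σ₀² + n/σ².
So 1/σ₀² = 1/0.6201 − 15/9.7 = 1.612643 − 1.546392 = 0.066251.
Hence σ₀² = 1/0.066251 ≈ 15.1.

σ₀² = 15.1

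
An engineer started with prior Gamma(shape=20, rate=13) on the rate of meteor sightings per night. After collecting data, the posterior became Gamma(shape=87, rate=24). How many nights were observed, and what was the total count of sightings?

n = 11 nights with total 67 sightings

A Gamma(α, β) prior (rate parametrization) on a Poisson rate with n observations summing to S gives posterior Gamma(α+S, β+n).
Matching: Σxᵢ = 87 − 20 = 67 and n = 24 − 13 = 11.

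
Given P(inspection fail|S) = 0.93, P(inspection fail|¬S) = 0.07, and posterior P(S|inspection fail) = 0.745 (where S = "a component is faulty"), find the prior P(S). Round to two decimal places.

In odds form, posterior odds = prior odds × likelihood ratio, so prior odds = posterior odds ÷ LR.
Posterior odds = 0.745/(1−0.745) = 2.9216. LR = 0.93/0.07 = 13.2857.
Prior odds = 2.9216/13.2857 = 0.2199, so P(S) = 0.2199/(1+0.2199) ≈ 0.18.

P(S) = 0.18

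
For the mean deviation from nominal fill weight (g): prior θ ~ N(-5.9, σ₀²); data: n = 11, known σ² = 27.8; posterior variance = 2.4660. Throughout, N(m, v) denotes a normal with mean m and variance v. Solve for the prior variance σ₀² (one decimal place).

Posterior precision equals prior precision plus data precision: 1/σ_n² = 1/σ₀² + n/σ².
So 1/σ₀² = 1/2.4660 − 11/27.8 = 0.405515 − 0.395683 = 0.009832.
Hence σ₀² = 1/0.009832 ≈ 101.7.

σ₀² = 101.7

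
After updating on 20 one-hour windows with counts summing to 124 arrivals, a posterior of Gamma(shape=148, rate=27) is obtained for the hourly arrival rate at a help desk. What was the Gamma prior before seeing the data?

Gamma(shape=24, rate=7)

Gamma–Poisson conjugacy: posterior shape = α + Σxᵢ, posterior rate = β + n.
So α = 148 − 124 = 24 and β = 27 − 20 = 7.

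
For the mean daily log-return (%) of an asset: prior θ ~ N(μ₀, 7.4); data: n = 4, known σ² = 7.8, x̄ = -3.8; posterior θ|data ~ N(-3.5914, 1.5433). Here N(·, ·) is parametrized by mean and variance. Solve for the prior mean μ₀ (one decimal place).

The posterior mean is a precision-weighted average: μ_n = (τ₀μ₀ + τ_data·x̄)/(τ₀+τ_data), with τ₀=1/σ₀² and τ_data=n/σ².
Here τ₀ = 1/7.4 = 0.135135 and τ_data = 4/7.8 = 0.512821, so τ_n = 0.647956.
Rearranging for μ₀: μ₀ = (μ_n·τ_n − τ_data·x̄)/τ₀ = (-3.5914·0.647956 − 0.512821·-3.8) / 0.135135 = -0.378349/0.135135 ≈ -2.8.

μ₀ = -2.8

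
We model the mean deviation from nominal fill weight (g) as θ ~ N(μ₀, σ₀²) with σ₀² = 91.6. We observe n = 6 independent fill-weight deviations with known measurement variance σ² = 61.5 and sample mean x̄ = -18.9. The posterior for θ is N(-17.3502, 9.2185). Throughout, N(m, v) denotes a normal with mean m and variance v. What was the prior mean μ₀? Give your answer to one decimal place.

μ₀ = -3.5

With known observation variance, the Normal–Normal posterior has precision τ_n = τ₀ + n/σ² and mean μ_n = (τ₀μ₀ + (n/σ²)x̄)/τ_n.
Here τ₀ = 1/91.6 = 0.010917 and τ_data = 6/61.5 = 0.097561, so τ_n = 0.108478.
Rearranging for μ₀: μ₀ = (μ_n·τ_n − τ_data·x̄)/τ₀ = (-17.3502·0.108478 − 0.097561·-18.9) / 0.010917 = -0.038212/0.010917 ≈ -3.5.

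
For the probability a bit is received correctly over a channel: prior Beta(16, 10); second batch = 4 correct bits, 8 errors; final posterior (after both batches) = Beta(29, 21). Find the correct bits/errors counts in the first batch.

9 correct bits and 3 errors

Sequential conjugate updates are equivalent to a single update on the pooled data, so total successes = posterior α − prior α and total failures = posterior β − prior β.
Total across both batches: 29−16=13 correct bits, 21−10=11 errors.
Subtract the second batch: 13−4=9 correct bits and 11−8=3 errors.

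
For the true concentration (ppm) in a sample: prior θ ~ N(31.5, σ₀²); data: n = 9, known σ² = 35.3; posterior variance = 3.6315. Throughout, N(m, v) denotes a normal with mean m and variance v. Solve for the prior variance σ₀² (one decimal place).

For the Normal–Normal model with known σ², precisions add: τ_n = τ₀ + n/σ².
So 1/σ₀² = 1/3.6315 − 9/35.3 = 0.275368 − 0.254958 = 0.020410.
Hence σ₀² = 1/0.020410 ≈ 49.0.

σ₀² = 49.0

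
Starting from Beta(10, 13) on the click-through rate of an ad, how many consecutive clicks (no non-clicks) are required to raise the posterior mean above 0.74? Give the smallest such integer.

k = 28

After k clicks and 0 non-clicks the posterior is Beta(10+k, 13), with mean (10+k)/(10+13+k).
Set (10+k)/(23+k) > 0.74 and solve: k > (0.74·23 − 10)/(1 − 0.74) = 27.000.
The smallest integer exceeding 27.000 is 28, and checking k=28: (38)/(51) = 0.7451 > 0.74.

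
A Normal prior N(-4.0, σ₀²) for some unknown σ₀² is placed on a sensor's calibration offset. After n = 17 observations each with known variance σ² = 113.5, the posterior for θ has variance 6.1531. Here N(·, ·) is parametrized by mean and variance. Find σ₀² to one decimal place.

Posterior precision equals prior precision plus data precision: 1/σ_n² = 1/σ₀² + n/σ².
So 1/σ₀² = 1/6.1531 − 17/113.5 = 0.162520 − 0.149780 = 0.012740.
Hence σ₀² = 1/0.012740 ≈ 78.5.

σ₀² = 78.5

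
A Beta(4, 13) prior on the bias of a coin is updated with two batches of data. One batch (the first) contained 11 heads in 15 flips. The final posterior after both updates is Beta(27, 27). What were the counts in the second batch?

12 heads and 10 tails

Sequential conjugate updates are equivalent to a single update on the pooled data, so total successes = posterior α − prior α and total failures = posterior β − prior β.
Total across both batches: 27−4=23 heads, 27−13=14 tails.
Subtract the first batch: 23−11=12 heads and 14−4=10 tails.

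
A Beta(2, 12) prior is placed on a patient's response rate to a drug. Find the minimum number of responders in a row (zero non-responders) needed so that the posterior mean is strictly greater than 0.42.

After k responders and 0 non-responders the posterior is Beta(2+k, 12), with mean (2+k)/(2+12+k).
Set (2+k)/(14+k) > 0.42 and solve: k > (0.42·14 − 2)/(1 − 0.42) = 6.690.
The smallest integer exceeding 6.690 is 7.

k = 7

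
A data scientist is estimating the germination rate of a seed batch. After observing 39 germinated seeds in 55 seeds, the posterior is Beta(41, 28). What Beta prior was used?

Under Beta–binomial conjugacy the posterior parameters are (a+s, b+f).
So a = 41 − 39 = 2 and b = 28 − 16 = 12.

Beta(2, 12)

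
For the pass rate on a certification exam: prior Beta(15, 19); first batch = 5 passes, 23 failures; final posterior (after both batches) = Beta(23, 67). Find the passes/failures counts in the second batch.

3 passes and 25 failures

Sequential conjugate updates are equivalent to a single update on the pooled data, so total successes = posterior α − prior α and total failures = posterior β − prior β.
Total across both batches: 23−15=8 passes, 67−19=48 failures.
Subtract the first batch: 8−5=3 passes and 48−23=25 failures.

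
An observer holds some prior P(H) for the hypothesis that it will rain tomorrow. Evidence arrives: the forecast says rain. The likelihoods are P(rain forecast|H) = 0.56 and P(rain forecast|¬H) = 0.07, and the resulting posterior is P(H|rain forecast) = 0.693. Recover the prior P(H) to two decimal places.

Bayes' rule in odds form gives O(H|E) = O(H)·[P(E|H)/P(E|¬H)], hence O(H) = O(H|E)/LR.
Posterior odds = 0.693/(1−0.693) = 2.2573. LR = 0.56/0.07 = 8.0000.
Prior odds = 2.2573/8.0000 = 0.2822, so P(H) = 0.2822/(1+0.2822) ≈ 0.22.

P(H) = 0.22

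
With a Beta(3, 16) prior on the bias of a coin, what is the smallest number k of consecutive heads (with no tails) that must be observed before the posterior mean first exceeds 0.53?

k = 16

After k heads and 0 tails the posterior is Beta(3+k, 16), with mean (3+k)/(3+16+k).
Set (3+k)/(19+k) > 0.53 and solve: k > (0.53·19 − 3)/(1 − 0.53) = 15.043.
The smallest integer exceeding 15.043 is 16, and checking k=16: (19)/(35) = 0.5429 > 0.53.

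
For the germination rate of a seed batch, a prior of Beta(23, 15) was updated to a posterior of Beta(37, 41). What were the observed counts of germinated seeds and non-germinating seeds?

Under Beta–binomial conjugacy the posterior parameters are (α+s, β+f).
So s = 37 − 23 = 14 and f = 41 − 15 = 26.

14 germinated seeds and 26 non-germinating seeds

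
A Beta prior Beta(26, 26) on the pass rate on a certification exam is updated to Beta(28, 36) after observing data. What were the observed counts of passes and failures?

2 passes and 10 failures

Beta is conjugate to the binomial likelihood: posterior = Beta(a+s, b+f).
So s = 28 − 26 = 2 and f = 36 − 26 = 10.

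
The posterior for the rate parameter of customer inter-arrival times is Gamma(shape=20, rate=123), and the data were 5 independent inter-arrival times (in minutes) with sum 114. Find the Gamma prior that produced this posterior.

Gamma–exponential conjugacy: posterior shape = α + n, posterior rate = β + Σtᵢ.
So α = 20 − 5 = 15 and β = 123 − 114 = 9.

Gamma(shape=15, rate=9)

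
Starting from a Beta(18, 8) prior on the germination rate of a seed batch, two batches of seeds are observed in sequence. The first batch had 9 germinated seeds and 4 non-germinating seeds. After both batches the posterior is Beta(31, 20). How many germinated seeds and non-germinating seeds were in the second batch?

Sequential conjugate updates are equivalent to a single update on the pooled data, so total successes = posterior α − prior α and total failures = posterior β − prior β.
Total across both batches: 31−18=13 germinated seeds, 20−8=12 non-germinating seeds.
Subtract the first batch: 13−9=4 germinated seeds and 12−4=8 non-germinating seeds.

4 germinated seeds and 8 non-germinating seeds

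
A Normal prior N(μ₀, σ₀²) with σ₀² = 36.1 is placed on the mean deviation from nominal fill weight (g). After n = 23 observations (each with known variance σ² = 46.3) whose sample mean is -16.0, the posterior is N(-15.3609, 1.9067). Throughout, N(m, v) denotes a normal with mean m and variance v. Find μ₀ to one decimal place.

μ₀ = -3.9

With known observation variance, the Normal–Normal posterior has precision τ_n = τ₀ + n/σ² and mean μ_n = (τ₀μ₀ + (n/σ²)x̄)/τ_n.
Here τ₀ = 1/36.1 = 0.027701 and τ_data = 23/46.3 = 0.496760, so τ_n = 0.524461.
Rearranging for μ₀: μ₀ = (μ_n·τ_n − τ_data·x̄)/τ₀ = (-15.3609·0.524461 − 0.496760·-16.0) / 0.027701 = -0.108033/0.027701 ≈ -3.9.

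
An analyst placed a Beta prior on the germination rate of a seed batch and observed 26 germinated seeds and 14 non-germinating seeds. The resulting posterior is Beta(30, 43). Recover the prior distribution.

Beta(4, 29)

Beta is conjugate to the binomial likelihood: posterior = Beta(α+s, β+f).
So α = 30 − 26 = 4 and β = 43 − 14 = 29.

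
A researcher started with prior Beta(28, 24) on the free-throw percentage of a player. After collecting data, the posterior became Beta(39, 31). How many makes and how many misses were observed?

Under Beta–binomial conjugacy the posterior parameters are (α+s, β+f).
Match parameters: s=39−28=11, f=31−24=7.

11 makes and 7 misses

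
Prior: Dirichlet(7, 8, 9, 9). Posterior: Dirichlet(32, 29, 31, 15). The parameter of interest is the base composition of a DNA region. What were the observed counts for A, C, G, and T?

For a Dirichlet(α) prior with multinomial counts c, the posterior is Dirichlet(α + c) componentwise.
Counts are posterior − prior componentwise: 32−7=25, 29−8=21, 31−9=22, 15−9=6.

counts (25, 21, 22, 6)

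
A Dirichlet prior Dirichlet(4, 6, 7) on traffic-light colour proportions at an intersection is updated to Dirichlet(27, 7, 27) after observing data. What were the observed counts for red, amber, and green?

For a Dirichlet(α) prior with multinomial counts c, the posterior is Dirichlet(α + c) componentwise.
Counts are posterior − prior componentwise: 27−4=23, 7−6=1, 27−7=20.

counts (23, 1, 20)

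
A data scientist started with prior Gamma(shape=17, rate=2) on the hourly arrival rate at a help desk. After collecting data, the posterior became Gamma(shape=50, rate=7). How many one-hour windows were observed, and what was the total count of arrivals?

n = 5 one-hour windows with total 33 arrivals

A Gamma(α, β) prior (rate parametrization) on a Poisson rate with n observations summing to S gives posterior Gamma(α+S, β+n).
Matching: Σxᵢ = 50 − 17 = 33 and n = 7 − 2 = 5.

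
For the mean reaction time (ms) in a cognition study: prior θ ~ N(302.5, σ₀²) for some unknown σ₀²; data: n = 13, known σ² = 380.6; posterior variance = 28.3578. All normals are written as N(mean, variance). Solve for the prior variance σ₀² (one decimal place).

σ₀² = 903.3

For the Normal–Normal model with known σ², precisions add: τ_n = τ₀ + n/σ².
So 1/σ₀² = 1/28.3578 − 13/380.6 = 0.035264 − 0.034157 = 0.001107.
Hence σ₀² = 1/0.001107 ≈ 903.3.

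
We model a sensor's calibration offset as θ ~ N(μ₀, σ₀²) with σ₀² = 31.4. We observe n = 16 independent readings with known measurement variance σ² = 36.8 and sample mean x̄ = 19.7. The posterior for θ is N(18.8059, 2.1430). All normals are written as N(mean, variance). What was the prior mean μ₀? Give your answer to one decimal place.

μ₀ = 6.6

With known observation variance, the Normal–Normal posterior has precision τ_n = τ₀ + n/σ² and mean μ_n = (τ₀μ₀ + (n/σ²)x̄)/τ_n.
Here τ₀ = 1/31.4 = 0.031847 and τ_data = 16/36.8 = 0.434783, so τ_n = 0.466630.
Rearranging for μ₀: μ₀ = (μ_n·τ_n − τ_data·x̄)/τ₀ = (18.8059·0.466630 − 0.434783·19.7) / 0.031847 = 0.210172/0.031847 ≈ 6.6.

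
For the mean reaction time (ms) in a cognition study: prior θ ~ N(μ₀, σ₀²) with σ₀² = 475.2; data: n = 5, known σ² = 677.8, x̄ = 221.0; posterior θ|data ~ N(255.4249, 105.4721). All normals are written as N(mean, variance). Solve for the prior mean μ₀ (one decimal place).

μ₀ = 376.1

The posterior mean is a precision-weighted average: μ_n = (τ₀μ₀ + τ_data·x̄)/(τ₀+τ_data), with τ₀=1/σ₀² and τ_data=n/σ².
Here τ₀ = 1/475.2 = 0.002104 and τ_data = 5/677.8 = 0.007377, so τ_n = 0.009481.
Rearranging for μ₀: μ₀ = (μ_n·τ_n − τ_data·x̄)/τ₀ = (255.4249·0.009481 − 0.007377·221.0) / 0.002104 = 0.791366/0.002104 ≈ 376.1.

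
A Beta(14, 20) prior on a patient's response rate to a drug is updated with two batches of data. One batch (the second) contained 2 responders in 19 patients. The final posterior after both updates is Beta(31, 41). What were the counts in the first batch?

15 responders and 4 non-responders

Sequential conjugate updates are equivalent to a single update on the pooled data, so total successes = posterior α − prior α and total failures = posterior β − prior β.
Total across both batches: 31−14=17 responders, 41−20=21 non-responders.
Subtract the second batch: 17−2=15 responders and 21−17=4 non-responders.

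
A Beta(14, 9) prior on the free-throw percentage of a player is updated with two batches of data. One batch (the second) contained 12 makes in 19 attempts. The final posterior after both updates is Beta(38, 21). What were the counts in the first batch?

12 makes and 5 misses

Sequential conjugate updates are equivalent to a single update on the pooled data, so total successes = posterior α − prior α and total failures = posterior β − prior β.
Total across both batches: 38−14=24 makes, 21−9=12 misses.
Subtract the second batch: 24−12=12 makes and 12−7=5 misses.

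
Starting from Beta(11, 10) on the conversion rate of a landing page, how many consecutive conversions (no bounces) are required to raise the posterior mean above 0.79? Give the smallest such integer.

After k conversions and 0 bounces the posterior is Beta(11+k, 10), with mean (11+k)/(11+10+k).
Set (11+k)/(21+k) > 0.79 and solve: k > (0.79·21 − 11)/(1 − 0.79) = 26.619.
The smallest integer exceeding 26.619 is 27, and checking k=27: (38)/(48) = 0.7917 > 0.79.

k = 27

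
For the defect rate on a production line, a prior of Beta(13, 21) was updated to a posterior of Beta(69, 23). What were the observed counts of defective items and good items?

56 defective items and 2 good items

Beta is conjugate to the binomial likelihood: posterior = Beta(α+s, β+f).
So s = 69 − 13 = 56 and f = 23 − 21 = 2.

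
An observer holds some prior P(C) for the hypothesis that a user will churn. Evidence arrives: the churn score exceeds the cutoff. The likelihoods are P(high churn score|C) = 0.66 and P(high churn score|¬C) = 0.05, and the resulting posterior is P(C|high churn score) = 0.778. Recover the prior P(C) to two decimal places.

P(C) = 0.21

In odds form, posterior odds = prior odds × likelihood ratio, so prior odds = posterior odds ÷ LR.
Posterior odds = 0.778/(1−0.778) = 3.5045. LR = 0.66/0.05 = 13.2000.
Prior odds = 3.5045/13.2000 = 0.2655, so P(C) = 0.2655/(1+0.2655) ≈ 0.21.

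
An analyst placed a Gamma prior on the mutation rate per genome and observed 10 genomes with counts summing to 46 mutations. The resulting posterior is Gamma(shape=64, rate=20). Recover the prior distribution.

Gamma(shape=18, rate=10)

Gamma–Poisson conjugacy: posterior shape = α + Σxᵢ, posterior rate = β + n.
So α = 64 − 46 = 18 and β = 20 − 10 = 10.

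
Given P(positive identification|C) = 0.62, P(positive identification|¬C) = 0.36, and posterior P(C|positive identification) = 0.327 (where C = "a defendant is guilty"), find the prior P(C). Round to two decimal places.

In odds form, posterior odds = prior odds × likelihood ratio, so prior odds = posterior odds ÷ LR.
Posterior odds = 0.327/(1−0.327) = 0.4859. LR = 0.62/0.36 = 1.7222.
Prior odds = 0.4859/1.7222 = 0.2821, so P(C) = 0.2821/(1+0.2821) ≈ 0.22.

P(C) = 0.22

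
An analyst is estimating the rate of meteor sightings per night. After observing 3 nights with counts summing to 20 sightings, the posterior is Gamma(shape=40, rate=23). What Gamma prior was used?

Gamma(shape=20, rate=20)

Gamma–Poisson conjugacy: posterior shape = α + Σxᵢ, posterior rate = β + n.
So α = 40 − 20 = 20 and β = 23 − 3 = 20.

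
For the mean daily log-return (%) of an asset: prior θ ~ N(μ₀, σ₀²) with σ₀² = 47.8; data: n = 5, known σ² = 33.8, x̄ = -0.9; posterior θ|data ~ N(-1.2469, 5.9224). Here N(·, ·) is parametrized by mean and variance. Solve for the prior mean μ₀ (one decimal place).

μ₀ = -3.7

With known observation variance, the Normal–Normal posterior has precision τ_n = τ₀ + n/σ² and mean μ_n = (τ₀μ₀ + (n/σ²)x̄)/τ_n.
Here τ₀ = 1/47.8 = 0.020921 and τ_data = 5/33.8 = 0.147929, so τ_n = 0.168850.
Rearranging for μ₀: μ₀ = (μ_n·τ_n − τ_data·x̄)/τ₀ = (-1.2469·0.168850 − 0.147929·-0.9) / 0.020921 = -0.077403/0.020921 ≈ -3.7.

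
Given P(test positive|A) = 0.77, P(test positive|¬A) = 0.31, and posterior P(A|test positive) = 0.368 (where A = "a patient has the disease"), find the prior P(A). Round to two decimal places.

P(A) = 0.19

In odds form, posterior odds = prior odds × likelihood ratio, so prior odds = posterior odds ÷ LR.
Posterior odds = 0.368/(1−0.368) = 0.5823. LR = 0.77/0.31 = 2.4839.
Prior odds = 0.5823/2.4839 = 0.2344, so P(A) = 0.2344/(1+0.2344) ≈ 0.19.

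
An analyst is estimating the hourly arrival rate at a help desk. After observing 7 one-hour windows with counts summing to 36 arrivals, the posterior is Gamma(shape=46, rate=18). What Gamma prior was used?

A Gamma(α, β) prior (rate parametrization) on a Poisson rate with n observations summing to S gives posterior Gamma(α+S, β+n).
So α = 46 − 36 = 10 and β = 18 − 7 = 11.

Gamma(shape=10, rate=11)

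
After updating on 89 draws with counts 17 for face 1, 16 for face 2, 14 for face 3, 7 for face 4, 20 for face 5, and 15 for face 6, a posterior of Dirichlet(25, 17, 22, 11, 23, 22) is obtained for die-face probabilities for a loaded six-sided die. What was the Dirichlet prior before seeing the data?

For a Dirichlet(α) prior with multinomial counts c, the posterior is Dirichlet(α + c) componentwise.
Subtract each count from the matching posterior parameter: 25−17=8, 17−16=1, 22−14=8, 11−7=4, 23−20=3, 22−15=7.

Dirichlet(8, 1, 8, 4, 3, 7)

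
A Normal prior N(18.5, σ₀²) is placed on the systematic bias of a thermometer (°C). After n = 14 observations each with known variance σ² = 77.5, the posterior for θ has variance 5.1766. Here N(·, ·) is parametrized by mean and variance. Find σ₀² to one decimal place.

For the Normal–Normal model with known σ², precisions add: τ_n = τ₀ + n/σ².
So 1/σ₀² = 1/5.1766 − 14/77.5 = 0.193177 − 0.180645 = 0.012532.
Hence σ₀² = 1/0.012532 ≈ 79.8.

σ₀² = 79.8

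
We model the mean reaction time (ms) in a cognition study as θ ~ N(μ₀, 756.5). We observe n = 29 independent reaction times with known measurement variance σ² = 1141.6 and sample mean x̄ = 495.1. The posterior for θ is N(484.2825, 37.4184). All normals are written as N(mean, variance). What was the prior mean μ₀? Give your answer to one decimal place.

The posterior mean is a precision-weighted average: μ_n = (τ₀μ₀ + τ_data·x̄)/(τ₀+τ_data), with τ₀=1/σ₀² and τ_data=n/σ².
Here τ₀ = 1/756.5 = 0.001322 and τ_data = 29/1141.6 = 0.025403, so τ_n = 0.026725.
Rearranging for μ₀: μ₀ = (μ_n·τ_n − τ_data·x̄)/τ₀ = (484.2825·0.026725 − 0.025403·495.1) / 0.001322 = 0.365425/0.001322 ≈ 276.4.

μ₀ = 276.4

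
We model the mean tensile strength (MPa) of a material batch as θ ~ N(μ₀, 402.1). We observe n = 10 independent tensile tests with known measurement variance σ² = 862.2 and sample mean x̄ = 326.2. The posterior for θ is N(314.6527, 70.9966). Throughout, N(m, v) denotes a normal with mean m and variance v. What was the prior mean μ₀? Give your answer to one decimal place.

With known observation variance, the Normal–Normal posterior has precision τ_n = τ₀ + n/σ² and mean μ_n = (τ₀μ₀ + (n/σ²)x̄)/τ_n.
Here τ₀ = 1/402.1 = 0.002487 and τ_data = 10/862.2 = 0.011598, so τ_n = 0.014085.
Rearranging for μ₀: μ₀ = (μ_n·τ_n − τ_data·x̄)/τ₀ = (314.6527·0.014085 − 0.011598·326.2) / 0.002487 = 0.648616/0.002487 ≈ 260.8.

μ₀ = 260.8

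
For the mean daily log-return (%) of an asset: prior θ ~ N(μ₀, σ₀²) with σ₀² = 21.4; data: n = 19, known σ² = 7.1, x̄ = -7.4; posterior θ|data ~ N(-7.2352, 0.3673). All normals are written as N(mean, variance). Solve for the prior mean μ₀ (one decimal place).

The posterior mean is a precision-weighted average: μ_n = (τ₀μ₀ + τ_data·x̄)/(τ₀+τ_data), with τ₀=1/σ₀² and τ_data=n/σ².
Here τ₀ = 1/21.4 = 0.046729 and τ_data = 19/7.1 = 2.676056, so τ_n = 2.722785.
Rearranging for μ₀: μ₀ = (μ_n·τ_n − τ_data·x̄)/τ₀ = (-7.2352·2.722785 − 2.676056·-7.4) / 0.046729 = 0.102920/0.046729 ≈ 2.2.

μ₀ = 2.2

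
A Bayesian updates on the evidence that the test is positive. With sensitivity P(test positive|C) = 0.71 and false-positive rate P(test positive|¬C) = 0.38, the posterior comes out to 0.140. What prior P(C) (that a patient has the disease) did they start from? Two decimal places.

In odds form, posterior odds = prior odds × likelihood ratio, so prior odds = posterior odds ÷ LR.
Posterior odds = 0.140/(1−0.140) = 0.1628. LR = 0.71/0.38 = 1.8684.
Prior odds = 0.1628/1.8684 = 0.0871, so P(C) = 0.0871/(1+0.0871) ≈ 0.08.

P(C) = 0.08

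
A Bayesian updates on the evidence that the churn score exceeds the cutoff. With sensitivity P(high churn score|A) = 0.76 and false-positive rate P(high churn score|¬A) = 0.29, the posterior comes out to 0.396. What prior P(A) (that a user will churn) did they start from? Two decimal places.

In odds form, posterior odds = prior odds × likelihood ratio, so prior odds = posterior odds ÷ LR.
Posterior odds = 0.396/(1−0.396) = 0.6556. LR = 0.76/0.29 = 2.6207.
Prior odds = 0.6556/2.6207 = 0.2502, so P(A) = 0.2502/(1+0.2502) ≈ 0.20.

P(A) = 0.20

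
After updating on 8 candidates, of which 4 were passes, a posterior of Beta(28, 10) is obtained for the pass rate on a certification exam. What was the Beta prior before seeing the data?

Beta is conjugate to the binomial likelihood: posterior = Beta(α+s, β+f).
Subtract the data counts: 28−4=24, 10−4=6.

Beta(24, 6)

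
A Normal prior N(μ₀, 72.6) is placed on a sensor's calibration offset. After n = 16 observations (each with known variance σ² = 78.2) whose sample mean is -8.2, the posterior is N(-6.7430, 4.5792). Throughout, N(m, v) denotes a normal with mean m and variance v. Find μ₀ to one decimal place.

With known observation variance, the Normal–Normal posterior has precision τ_n = τ₀ + n/σ² and mean μ_n = (τ₀μ₀ + (n/σ²)x̄)/τ_n.
Here τ₀ = 1/72.6 = 0.013774 and τ_data = 16/78.2 = 0.204604, so τ_n = 0.218378.
Rearranging for μ₀: μ₀ = (μ_n·τ_n − τ_data·x̄)/τ₀ = (-6.7430·0.218378 − 0.204604·-8.2) / 0.013774 = 0.205230/0.013774 ≈ 14.9.

μ₀ = 14.9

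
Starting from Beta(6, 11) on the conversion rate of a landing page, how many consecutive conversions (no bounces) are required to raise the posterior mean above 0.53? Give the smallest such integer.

k = 7

After k conversions and 0 bounces the posterior is Beta(6+k, 11), with mean (6+k)/(6+11+k).
Set (6+k)/(17+k) > 0.53 and solve: k > (0.53·17 − 6)/(1 − 0.53) = 6.404.
The smallest integer exceeding 6.404 is 7.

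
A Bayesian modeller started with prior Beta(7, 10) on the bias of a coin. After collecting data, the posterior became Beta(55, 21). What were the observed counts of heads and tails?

Under Beta–binomial conjugacy the posterior parameters are (a+s, b+f).
Match parameters: s=55−7=48, f=21−10=11.

48 heads and 11 tails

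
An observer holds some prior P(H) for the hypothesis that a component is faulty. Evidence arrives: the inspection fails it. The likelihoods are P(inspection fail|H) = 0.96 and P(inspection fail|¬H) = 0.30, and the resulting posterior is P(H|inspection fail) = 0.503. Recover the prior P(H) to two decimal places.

Bayes' rule in odds form gives O(H|E) = O(H)·[P(E|H)/P(E|¬H)], hence O(H) = O(H|E)/LR.
Posterior odds = 0.503/(1−0.503) = 1.0121. LR = 0.96/0.30 = 3.2000.
Prior odds = 1.0121/3.2000 = 0.3163, so P(H) = 0.3163/(1+0.3163) ≈ 0.24.

P(H) = 0.24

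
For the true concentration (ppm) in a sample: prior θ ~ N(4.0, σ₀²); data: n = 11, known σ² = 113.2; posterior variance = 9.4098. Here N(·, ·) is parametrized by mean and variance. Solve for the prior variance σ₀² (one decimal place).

σ₀² = 109.9

For the Normal–Normal model with known σ², precisions add: τ_n = τ₀ + n/σ².
So 1/σ₀² = 1/9.4098 − 11/113.2 = 0.106272 − 0.097173 = 0.009099.
Hence σ₀² = 1/0.009099 ≈ 109.9.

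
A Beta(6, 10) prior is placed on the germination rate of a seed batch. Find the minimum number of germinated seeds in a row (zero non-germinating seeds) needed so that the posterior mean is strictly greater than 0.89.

k = 75

After k germinated seeds and 0 non-germinating seeds the posterior is Beta(6+k, 10), with mean (6+k)/(6+10+k).
Set (6+k)/(16+k) > 0.89 and solve: k > (0.89·16 − 6)/(1 − 0.89) = 74.909.
The smallest integer exceeding 74.909 is 75, and checking k=75: (81)/(91) = 0.8901 > 0.89.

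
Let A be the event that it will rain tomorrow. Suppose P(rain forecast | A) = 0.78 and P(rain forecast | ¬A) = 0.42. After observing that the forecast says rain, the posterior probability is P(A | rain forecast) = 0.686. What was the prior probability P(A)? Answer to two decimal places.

P(A) = 0.54

In odds form, posterior odds = prior odds × likelihood ratio, so prior odds = posterior odds ÷ LR.
Posterior odds = 0.686/(1−0.686) = 2.1847. LR = 0.78/0.42 = 1.8571.
Prior odds = 2.1847/1.8571 = 1.1764, so P(A) = 1.1764/(1+1.1764) ≈ 0.54.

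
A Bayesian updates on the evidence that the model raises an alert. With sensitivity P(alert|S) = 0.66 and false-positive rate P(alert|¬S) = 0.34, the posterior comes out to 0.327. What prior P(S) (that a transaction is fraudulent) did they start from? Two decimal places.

In odds form, posterior odds = prior odds × likelihood ratio, so prior odds = posterior odds ÷ LR.
Posterior odds = 0.327/(1−0.327) = 0.4859. LR = 0.66/0.34 = 1.9412.
Prior odds = 0.4859/1.9412 = 0.2503, so P(S) = 0.2503/(1+0.2503) ≈ 0.20.

P(S) = 0.20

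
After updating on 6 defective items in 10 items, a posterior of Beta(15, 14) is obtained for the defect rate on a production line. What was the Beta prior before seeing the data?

Beta(9, 10)

A Beta(a, b) prior with s successes and f failures in binomial data gives a Beta(a+s, b+f) posterior.
So a = 15 − 6 = 9 and b = 14 − 4 = 10.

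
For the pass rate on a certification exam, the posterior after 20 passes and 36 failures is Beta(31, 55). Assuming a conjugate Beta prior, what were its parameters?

Beta(11, 19)

Beta is conjugate to the binomial likelihood: posterior = Beta(α+s, β+f).
So α = 31 − 20 = 11 and β = 55 − 36 = 19.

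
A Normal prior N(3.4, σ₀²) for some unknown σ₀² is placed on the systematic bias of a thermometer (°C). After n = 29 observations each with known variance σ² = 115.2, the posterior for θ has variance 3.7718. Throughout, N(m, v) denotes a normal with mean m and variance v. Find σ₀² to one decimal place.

For the Normal–Normal model with known σ², precisions add: τ_n = τ₀ + n/σ².
So 1/σ₀² = 1/3.7718 − 29/115.2 = 0.265125 − 0.251736 = 0.013389.
Hence σ₀² = 1/0.013389 ≈ 74.7.

σ₀² = 74.7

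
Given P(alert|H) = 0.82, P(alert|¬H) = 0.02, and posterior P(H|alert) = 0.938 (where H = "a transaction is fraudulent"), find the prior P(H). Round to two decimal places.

P(H) = 0.27

Bayes' rule in odds form gives O(H|E) = O(H)·[P(E|H)/P(E|¬H)], hence O(H) = O(H|E)/LR.
Posterior odds = 0.938/(1−0.938) = 15.1290. LR = 0.82/0.02 = 41.0000.
Prior odds = 15.1290/41.0000 = 0.3690, so P(H) = 0.3690/(1+0.3690) ≈ 0.27.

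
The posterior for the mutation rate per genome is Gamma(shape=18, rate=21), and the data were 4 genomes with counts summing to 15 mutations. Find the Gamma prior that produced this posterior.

Gamma–Poisson conjugacy: posterior shape = α + Σxᵢ, posterior rate = β + n.
So α = 18 − 15 = 3 and β = 21 − 4 = 17.

Gamma(shape=3, rate=17)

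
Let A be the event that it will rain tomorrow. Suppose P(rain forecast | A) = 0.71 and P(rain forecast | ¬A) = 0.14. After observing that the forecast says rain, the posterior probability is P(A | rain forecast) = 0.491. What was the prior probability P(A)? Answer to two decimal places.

P(A) = 0.16

Bayes' rule in odds form gives O(A|E) = O(A)·[P(E|A)/P(E|¬A)], hence O(A) = O(A|E)/LR.
Posterior odds = 0.491/(1−0.491) = 0.9646. LR = 0.71/0.14 = 5.0714.
Prior odds = 0.9646/5.0714 = 0.1902, so P(A) = 0.1902/(1+0.1902) ≈ 0.16.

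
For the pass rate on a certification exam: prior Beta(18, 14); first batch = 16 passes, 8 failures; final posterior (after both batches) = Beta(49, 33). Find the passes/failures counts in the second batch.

15 passes and 11 failures

Sequential conjugate updates are equivalent to a single update on the pooled data, so total successes = posterior α − prior α and total failures = posterior β − prior β.
Total across both batches: 49−18=31 passes, 33−14=19 failures.
Subtract the first batch: 31−16=15 passes and 19−8=11 failures.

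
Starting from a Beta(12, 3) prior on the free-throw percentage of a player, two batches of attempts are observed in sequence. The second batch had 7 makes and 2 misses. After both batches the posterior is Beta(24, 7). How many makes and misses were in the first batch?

5 makes and 2 misses

Sequential conjugate updates are equivalent to a single update on the pooled data, so total successes = posterior α − prior α and total failures = posterior β − prior β.
Total across both batches: 24−12=12 makes, 7−3=4 misses.
Subtract the second batch: 12−7=5 makes and 4−2=2 misses.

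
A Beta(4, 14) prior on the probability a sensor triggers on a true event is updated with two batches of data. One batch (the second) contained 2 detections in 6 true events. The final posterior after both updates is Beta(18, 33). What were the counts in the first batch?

Sequential conjugate updates are equivalent to a single update on the pooled data, so total successes = posterior α − prior α and total failures = posterior β − prior β.
Total across both batches: 18−4=14 detections, 33−14=19 misses.
Subtract the second batch: 14−2=12 detections and 19−4=15 misses.

12 detections and 15 misses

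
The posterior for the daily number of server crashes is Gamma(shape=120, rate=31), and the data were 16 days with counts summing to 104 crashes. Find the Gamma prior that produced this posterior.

Gamma(shape=16, rate=15)

A Gamma(α, β) prior (rate parametrization) on a Poisson rate with n observations summing to S gives posterior Gamma(α+S, β+n).
So α = 120 − 104 = 16 and β = 31 − 16 = 15.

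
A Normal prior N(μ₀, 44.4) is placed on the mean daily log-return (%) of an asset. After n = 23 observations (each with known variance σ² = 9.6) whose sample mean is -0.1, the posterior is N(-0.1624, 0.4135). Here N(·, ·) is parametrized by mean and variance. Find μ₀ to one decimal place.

μ₀ = -6.8

The posterior mean is a precision-weighted average: μ_n = (τ₀μ₀ + τ_data·x̄)/(τ₀+τ_data), with τ₀=1/σ₀² and τ_data=n/σ².
Here τ₀ = 1/44.4 = 0.022523 and τ_data = 23/9.6 = 2.395833, so τ_n = 2.418356.
Rearranging for μ₀: μ₀ = (μ_n·τ_n − τ_data·x̄)/τ₀ = (-0.1624·2.418356 − 2.395833·-0.1) / 0.022523 = -0.153158/0.022523 ≈ -6.8.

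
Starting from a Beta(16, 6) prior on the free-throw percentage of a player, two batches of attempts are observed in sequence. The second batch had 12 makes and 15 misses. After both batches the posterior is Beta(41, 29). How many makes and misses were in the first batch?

13 makes and 8 misses

Sequential conjugate updates are equivalent to a single update on the pooled data, so total successes = posterior α − prior α and total failures = posterior β − prior β.
Total across both batches: 41−16=25 makes, 29−6=23 misses.
Subtract the second batch: 25−12=13 makes and 23−15=8 misses.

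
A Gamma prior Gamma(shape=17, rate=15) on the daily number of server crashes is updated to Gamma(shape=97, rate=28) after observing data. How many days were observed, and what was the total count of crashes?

Gamma–Poisson conjugacy: posterior shape = α + Σxᵢ, posterior rate = β + n.
Matching: Σxᵢ = 97 − 17 = 80 and n = 28 − 15 = 13.

n = 13 days with total 80 crashes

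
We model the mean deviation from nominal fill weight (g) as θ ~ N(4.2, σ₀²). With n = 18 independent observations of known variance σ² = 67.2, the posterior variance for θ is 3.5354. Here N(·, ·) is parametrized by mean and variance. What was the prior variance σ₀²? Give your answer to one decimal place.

Posterior precision equals prior precision plus data precision: 1/σ_n² = 1/σ₀² + n/σ².
So 1/σ₀² = 1/3.5354 − 18/67.2 = 0.282853 − 0.267857 = 0.014996.
Hence σ₀² = 1/0.014996 ≈ 66.7.

σ₀² = 66.7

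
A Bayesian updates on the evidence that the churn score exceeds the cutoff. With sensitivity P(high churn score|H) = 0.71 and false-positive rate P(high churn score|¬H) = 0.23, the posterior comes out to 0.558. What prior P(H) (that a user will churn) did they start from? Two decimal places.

In odds form, posterior odds = prior odds × likelihood ratio, so prior odds = posterior odds ÷ LR.
Posterior odds = 0.558/(1−0.558) = 1.2624. LR = 0.71/0.23 = 3.0870.
Prior odds = 1.2624/3.0870 = 0.4089, so P(H) = 0.4089/(1+0.4089) ≈ 0.29.

P(H) = 0.29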